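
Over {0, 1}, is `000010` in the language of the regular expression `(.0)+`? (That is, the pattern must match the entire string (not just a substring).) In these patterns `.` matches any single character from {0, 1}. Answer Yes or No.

Yes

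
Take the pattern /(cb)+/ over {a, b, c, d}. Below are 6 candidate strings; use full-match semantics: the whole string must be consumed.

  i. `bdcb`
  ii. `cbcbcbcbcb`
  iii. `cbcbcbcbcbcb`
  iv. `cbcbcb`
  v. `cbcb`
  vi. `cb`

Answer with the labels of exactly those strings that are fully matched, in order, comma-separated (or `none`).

i → no match — must start with `cb`
ii → match
iii → match
iv → match
v → match
vi → match

ii, iii, iv, v, vi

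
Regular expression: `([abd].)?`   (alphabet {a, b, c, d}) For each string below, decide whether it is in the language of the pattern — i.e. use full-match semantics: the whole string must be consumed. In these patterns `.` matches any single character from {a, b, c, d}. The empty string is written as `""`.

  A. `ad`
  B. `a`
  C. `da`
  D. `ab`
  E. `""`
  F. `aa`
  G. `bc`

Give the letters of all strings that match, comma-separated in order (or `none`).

A, C, D, E, F, G

A. `ad` → match
B. `a` → no match
C. `da` → match
D. `ab` → match
E. `""` → match
F. `aa` → match
G. `bc` → match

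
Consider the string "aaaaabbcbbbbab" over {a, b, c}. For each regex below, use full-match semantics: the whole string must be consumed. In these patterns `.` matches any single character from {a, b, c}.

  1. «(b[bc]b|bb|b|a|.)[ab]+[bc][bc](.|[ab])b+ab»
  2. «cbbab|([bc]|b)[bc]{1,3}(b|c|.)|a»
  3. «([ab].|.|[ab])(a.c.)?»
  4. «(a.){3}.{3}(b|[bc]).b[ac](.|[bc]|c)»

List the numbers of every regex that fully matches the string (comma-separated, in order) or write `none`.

1 → match
2 → no match
3 → no match
4 → match

1, 4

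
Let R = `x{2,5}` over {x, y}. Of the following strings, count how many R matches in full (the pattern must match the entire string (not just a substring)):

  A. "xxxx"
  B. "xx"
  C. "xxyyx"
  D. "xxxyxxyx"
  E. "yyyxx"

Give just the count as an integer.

A → match
B → match
C → no match
D → no match
E → no match — must start with "x"
Total matched: 2

2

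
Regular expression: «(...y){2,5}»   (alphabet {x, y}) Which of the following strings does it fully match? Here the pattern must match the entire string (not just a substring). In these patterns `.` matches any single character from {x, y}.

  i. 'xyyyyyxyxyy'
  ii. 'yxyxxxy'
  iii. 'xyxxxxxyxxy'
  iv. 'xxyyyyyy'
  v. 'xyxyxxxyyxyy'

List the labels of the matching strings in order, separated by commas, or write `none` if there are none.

i. 'xyyyyyxyxyy' → no match
ii. 'yxyxxxy' → no match
iii. 'xyxxxxxyxxy' → no match
iv. 'xxyyyyyy' → match
v. 'xyxyxxxyyxyy' → match

iv, v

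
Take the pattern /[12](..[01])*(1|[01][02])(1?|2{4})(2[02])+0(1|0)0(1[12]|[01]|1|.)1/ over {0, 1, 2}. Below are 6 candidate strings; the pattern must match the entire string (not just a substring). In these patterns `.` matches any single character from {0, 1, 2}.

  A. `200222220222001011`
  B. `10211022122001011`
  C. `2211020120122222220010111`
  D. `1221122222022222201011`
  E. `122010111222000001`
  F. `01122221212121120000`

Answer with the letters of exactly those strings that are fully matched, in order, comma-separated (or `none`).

A, C, D, E

A → match
B → no match
C → match
D → match
E → match
F → no match — must end with `1`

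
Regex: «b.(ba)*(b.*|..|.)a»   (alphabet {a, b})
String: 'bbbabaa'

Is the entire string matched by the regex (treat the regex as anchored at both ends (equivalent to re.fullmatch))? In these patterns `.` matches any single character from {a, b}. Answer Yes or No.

Yes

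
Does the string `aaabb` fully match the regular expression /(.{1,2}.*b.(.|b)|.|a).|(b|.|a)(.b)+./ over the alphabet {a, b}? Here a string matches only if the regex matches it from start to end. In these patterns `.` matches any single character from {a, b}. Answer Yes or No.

No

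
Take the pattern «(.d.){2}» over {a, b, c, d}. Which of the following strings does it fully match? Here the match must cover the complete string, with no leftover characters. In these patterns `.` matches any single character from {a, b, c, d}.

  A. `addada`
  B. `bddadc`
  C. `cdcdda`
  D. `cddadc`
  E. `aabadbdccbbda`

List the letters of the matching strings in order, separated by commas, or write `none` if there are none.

A → match
B → match
C → match
D → match
E → no match

A, B, C, D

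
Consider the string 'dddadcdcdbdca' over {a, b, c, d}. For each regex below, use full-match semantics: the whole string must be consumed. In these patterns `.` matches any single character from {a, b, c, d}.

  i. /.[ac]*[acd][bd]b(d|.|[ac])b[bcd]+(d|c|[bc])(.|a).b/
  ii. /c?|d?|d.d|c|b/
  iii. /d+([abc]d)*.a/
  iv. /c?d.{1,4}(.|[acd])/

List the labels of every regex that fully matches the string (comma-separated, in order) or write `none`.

iii

i → no match — must end with 'b'
ii → no match
iii → match
iv → no match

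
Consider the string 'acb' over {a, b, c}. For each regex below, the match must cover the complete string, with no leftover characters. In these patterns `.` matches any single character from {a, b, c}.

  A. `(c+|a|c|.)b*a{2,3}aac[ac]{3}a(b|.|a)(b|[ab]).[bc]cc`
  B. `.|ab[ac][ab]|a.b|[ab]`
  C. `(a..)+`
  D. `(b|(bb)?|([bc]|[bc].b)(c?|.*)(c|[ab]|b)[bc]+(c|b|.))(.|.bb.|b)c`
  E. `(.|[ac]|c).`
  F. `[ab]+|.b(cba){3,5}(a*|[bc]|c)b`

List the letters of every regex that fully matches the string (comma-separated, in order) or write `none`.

B, C

A → no match — must end with 'cc'
B → match
C → match
D → no match — must end with 'c'
E → no match
F → no match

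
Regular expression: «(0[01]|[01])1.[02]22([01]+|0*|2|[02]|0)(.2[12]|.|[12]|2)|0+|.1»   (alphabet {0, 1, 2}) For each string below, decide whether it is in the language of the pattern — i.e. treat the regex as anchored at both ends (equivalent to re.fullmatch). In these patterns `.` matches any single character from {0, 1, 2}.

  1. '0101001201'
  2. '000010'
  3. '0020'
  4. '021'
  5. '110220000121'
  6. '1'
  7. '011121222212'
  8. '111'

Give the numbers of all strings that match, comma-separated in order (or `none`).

none

1 → no match
2 → no match
3 → no match
4 → no match
5 → no match
6 → no match
7 → no match
8 → no match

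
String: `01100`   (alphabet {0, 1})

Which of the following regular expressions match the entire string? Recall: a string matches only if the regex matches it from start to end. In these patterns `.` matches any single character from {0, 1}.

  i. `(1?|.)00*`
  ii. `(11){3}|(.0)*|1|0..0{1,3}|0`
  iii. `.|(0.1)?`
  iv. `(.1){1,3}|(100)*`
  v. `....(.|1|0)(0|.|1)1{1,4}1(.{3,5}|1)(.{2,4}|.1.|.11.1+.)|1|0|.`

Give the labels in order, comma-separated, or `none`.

i → no match
ii → match
iii → no match
iv → no match
v → no match

ii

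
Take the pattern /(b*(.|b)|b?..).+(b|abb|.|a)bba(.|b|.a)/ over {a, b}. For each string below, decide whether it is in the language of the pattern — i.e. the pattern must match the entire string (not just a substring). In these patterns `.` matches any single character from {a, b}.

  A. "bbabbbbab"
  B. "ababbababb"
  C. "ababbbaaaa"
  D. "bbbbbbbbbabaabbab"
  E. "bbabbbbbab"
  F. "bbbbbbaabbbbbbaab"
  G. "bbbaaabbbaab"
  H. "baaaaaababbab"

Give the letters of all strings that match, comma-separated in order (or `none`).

A, D, E, H

A → match
B → no match
C → no match
D → match
E → match
F → no match
G → no match
H → match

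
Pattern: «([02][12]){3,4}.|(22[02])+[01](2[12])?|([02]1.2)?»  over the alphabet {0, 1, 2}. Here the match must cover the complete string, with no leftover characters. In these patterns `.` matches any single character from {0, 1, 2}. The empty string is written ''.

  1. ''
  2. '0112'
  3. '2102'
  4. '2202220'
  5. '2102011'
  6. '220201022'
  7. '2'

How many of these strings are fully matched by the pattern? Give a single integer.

6

1 → match
2 → match
3 → match
4 → match
5 → match
6 → match
7 → no match
Total matched: 6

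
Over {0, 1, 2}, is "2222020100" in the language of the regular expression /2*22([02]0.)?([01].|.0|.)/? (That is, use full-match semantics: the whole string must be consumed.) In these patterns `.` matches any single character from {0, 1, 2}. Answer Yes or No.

No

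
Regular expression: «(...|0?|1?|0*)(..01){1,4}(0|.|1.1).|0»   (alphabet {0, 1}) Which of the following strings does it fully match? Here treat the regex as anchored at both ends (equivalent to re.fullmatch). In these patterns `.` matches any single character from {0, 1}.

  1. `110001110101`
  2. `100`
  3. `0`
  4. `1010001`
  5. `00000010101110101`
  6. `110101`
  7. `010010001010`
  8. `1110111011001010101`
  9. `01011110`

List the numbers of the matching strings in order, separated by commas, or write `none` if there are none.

1. `110001110101` → no match
2. `100` → no match
3. `0` → match
4. `1010001` → no match
5 → match
6. `110101` → match
7. `010010001010` → no match
8 → match
9. `01011110` → match

3, 5, 6, 8, 9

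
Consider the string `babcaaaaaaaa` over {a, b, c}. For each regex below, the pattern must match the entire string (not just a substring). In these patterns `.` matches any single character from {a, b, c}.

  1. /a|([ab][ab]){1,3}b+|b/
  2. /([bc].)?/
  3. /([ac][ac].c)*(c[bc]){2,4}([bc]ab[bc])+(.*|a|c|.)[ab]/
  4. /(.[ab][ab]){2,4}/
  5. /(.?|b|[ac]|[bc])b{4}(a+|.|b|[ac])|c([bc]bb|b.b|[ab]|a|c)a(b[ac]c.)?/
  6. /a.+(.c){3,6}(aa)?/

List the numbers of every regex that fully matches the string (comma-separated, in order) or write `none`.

1 → no match
2 → no match
3 → no match
4 → match
5 → no match
6 → no match — must start with `a`

4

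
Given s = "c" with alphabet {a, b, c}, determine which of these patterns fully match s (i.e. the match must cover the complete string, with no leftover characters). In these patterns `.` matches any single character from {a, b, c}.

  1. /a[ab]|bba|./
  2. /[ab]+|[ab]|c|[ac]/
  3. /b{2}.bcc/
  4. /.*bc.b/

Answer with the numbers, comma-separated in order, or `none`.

1, 2

1 → match
2 → match
3 → no match — must start with "b"
4 → no match — must end with "b"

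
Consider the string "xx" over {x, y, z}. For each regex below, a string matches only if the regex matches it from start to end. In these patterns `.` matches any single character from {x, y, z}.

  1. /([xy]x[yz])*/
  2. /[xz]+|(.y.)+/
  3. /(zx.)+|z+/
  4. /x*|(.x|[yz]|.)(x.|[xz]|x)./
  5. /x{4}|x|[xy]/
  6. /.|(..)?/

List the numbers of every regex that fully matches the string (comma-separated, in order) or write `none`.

2, 4, 6

1 → no match
2 → match
3 → no match
4 → match
5 → no match
6 → match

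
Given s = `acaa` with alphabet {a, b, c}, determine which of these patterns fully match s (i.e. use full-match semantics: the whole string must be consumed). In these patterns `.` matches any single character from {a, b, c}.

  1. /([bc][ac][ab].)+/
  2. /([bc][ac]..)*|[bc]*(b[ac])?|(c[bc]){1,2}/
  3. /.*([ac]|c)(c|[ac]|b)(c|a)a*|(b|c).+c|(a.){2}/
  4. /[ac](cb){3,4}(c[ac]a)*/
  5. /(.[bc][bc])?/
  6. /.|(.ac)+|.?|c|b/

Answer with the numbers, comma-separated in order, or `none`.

3

1 → no match
2 → no match
3 → match
4 → no match
5 → no match
6 → no match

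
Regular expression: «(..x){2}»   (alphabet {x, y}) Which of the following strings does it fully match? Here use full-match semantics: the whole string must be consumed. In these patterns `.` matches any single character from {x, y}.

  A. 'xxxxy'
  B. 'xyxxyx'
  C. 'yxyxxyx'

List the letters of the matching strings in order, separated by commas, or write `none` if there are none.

A → no match — must end with 'x'
B → match
C → no match

B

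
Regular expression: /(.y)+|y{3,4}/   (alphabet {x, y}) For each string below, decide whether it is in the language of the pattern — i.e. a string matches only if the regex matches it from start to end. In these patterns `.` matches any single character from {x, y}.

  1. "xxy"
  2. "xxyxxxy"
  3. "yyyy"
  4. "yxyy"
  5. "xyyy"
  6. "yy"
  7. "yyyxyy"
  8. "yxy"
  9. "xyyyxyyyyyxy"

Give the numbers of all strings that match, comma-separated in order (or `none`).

3, 5, 6, 9

1 → no match
2 → no match
3 → match
4 → no match
5 → match
6 → match
7 → no match
8 → no match
9 → match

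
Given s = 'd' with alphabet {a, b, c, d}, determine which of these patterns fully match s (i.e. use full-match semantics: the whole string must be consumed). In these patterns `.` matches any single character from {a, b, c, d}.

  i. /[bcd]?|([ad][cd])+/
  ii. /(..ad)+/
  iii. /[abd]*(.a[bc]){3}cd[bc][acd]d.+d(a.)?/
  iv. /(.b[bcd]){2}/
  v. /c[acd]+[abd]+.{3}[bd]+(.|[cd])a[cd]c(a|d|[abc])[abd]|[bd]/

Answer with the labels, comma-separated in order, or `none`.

i → match
ii → no match — must end with 'ad'
iii → no match
iv → no match
v → match

i, v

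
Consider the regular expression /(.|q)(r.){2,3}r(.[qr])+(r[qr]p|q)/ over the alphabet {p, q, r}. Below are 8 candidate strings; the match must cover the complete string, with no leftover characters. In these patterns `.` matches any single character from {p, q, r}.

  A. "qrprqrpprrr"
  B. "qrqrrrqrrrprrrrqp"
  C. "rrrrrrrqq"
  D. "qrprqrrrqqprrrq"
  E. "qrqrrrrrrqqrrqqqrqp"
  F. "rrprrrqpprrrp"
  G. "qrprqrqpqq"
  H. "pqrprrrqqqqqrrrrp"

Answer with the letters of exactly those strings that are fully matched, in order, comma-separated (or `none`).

B, C, D, E

A → no match
B → match
C → match
D → match
E → match
F → no match
G → no match
H → no match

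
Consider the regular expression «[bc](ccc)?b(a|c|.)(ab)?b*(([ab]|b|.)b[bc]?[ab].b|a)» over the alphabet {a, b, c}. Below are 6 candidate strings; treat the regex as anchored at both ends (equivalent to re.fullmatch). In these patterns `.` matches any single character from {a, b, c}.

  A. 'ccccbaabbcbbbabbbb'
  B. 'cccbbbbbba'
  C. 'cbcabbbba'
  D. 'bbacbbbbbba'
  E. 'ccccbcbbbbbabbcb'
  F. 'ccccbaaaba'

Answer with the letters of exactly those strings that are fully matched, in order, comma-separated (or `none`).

A → no match
B → no match
C → match
D → no match
E → match
F → no match

C, E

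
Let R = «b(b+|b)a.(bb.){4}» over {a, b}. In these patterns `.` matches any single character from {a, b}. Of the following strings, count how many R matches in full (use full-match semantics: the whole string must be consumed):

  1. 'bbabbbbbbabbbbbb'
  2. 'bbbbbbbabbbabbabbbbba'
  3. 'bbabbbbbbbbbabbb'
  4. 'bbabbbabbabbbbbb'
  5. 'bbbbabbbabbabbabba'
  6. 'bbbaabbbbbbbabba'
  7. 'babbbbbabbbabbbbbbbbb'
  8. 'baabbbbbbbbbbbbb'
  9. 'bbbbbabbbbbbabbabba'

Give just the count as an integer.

6

1 → match
2 → match
3 → match
4 → match
5 → match
6 → no match
7 → no match — must start with 'bb'
8 → no match — must start with 'bb'
9 → match
Total matched: 6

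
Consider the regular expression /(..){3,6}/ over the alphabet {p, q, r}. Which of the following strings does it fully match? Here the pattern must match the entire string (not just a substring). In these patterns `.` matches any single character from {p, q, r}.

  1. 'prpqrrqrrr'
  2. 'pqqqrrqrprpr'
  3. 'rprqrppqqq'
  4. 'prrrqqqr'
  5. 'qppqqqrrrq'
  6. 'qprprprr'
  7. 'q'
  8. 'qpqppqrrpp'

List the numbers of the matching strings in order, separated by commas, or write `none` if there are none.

1, 2, 3, 4, 5, 6, 8

1 → match
2 → match
3 → match
4 → match
5 → match
6 → match
7 → no match
8 → match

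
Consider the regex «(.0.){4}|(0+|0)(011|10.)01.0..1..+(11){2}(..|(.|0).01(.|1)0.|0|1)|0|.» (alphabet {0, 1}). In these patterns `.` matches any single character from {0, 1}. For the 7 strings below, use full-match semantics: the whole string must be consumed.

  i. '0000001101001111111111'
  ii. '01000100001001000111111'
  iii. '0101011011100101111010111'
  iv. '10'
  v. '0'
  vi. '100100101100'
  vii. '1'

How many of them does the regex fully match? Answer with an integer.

i → match
ii → match
iii → no match
iv → no match
v → match
vi → match
vii → match
Total matched: 5

5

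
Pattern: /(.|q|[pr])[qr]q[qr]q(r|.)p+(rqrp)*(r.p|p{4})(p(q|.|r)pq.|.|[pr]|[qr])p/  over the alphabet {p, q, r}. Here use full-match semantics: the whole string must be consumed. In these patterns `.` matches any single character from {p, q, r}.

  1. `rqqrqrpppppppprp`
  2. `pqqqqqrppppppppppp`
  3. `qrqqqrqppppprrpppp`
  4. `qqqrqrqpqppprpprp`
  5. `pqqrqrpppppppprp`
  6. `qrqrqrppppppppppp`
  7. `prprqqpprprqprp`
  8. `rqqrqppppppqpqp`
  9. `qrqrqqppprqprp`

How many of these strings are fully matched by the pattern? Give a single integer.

1 → match
2 → no match
3 → no match
4 → no match
5 → match
6 → match
7 → no match
8 → no match
9 → match
Total matched: 4

4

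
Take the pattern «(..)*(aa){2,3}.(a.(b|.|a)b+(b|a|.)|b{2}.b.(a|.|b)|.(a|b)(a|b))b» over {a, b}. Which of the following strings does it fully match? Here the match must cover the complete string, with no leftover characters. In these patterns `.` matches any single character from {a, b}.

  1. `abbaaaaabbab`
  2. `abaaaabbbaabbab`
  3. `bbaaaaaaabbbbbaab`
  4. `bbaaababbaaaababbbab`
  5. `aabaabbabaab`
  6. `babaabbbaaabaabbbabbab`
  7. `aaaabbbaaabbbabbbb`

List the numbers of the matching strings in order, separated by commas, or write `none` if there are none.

1 → no match
2 → no match
3 → no match
4 → no match
5 → no match
6 → no match
7 → no match

none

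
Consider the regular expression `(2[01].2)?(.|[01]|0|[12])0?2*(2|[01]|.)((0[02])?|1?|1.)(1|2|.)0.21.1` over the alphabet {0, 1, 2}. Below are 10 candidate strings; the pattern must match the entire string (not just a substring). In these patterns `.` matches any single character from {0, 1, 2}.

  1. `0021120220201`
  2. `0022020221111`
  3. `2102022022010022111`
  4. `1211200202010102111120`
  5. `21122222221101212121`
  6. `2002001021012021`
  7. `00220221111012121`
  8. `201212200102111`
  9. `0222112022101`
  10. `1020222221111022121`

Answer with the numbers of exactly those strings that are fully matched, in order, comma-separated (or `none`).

9

1 → no match
2 → no match
3 → no match
4 → no match — must end with `1`
5 → no match
6 → no match
7 → no match
8 → no match
9 → match
10 → no match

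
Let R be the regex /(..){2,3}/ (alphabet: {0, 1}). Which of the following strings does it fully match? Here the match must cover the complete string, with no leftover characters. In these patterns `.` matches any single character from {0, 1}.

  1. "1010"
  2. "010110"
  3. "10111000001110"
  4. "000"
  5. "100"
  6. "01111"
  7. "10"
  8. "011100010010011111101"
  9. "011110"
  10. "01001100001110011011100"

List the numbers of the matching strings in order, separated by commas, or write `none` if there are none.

1 → match
2 → match
3 → no match
4 → no match
5 → no match
6 → no match
7 → no match
8 → no match
9 → match
10 → no match

1, 2, 9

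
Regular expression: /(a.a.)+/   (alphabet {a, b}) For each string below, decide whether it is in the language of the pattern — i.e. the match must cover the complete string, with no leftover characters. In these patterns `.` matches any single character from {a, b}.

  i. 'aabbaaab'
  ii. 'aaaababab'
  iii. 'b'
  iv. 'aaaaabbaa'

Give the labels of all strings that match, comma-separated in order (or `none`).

i → no match
ii → no match
iii → no match — must start with 'a'
iv → no match

none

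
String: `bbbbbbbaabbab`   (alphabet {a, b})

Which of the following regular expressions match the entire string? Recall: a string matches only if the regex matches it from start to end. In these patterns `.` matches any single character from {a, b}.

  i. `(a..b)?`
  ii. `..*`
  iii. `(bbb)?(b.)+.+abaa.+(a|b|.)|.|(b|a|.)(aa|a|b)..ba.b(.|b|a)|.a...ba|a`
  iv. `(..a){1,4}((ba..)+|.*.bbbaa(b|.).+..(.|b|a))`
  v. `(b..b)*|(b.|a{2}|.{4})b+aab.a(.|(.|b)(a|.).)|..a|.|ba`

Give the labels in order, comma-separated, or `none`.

ii, v

i → no match
ii → match
iii → no match
iv → no match
v → match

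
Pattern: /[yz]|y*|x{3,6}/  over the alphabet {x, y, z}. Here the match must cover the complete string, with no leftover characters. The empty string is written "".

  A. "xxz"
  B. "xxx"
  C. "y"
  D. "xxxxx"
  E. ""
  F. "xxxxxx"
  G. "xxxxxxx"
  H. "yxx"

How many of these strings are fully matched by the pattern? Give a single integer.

5

A. "xxz" → no match
B. "xxx" → match
C. "y" → match
D. "xxxxx" → match
E. "" → match
F. "xxxxxx" → match
G. "xxxxxxx" → no match
H. "yxx" → no match
Total matched: 5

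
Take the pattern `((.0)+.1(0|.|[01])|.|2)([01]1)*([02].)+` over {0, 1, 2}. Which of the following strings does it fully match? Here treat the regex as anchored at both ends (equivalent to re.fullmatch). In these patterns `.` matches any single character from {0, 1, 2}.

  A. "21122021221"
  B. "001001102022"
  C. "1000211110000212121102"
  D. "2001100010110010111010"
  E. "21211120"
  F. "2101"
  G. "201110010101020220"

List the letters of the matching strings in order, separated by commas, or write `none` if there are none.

A → no match
B → no match
C → no match
D → no match
E → no match
F → no match
G → no match

none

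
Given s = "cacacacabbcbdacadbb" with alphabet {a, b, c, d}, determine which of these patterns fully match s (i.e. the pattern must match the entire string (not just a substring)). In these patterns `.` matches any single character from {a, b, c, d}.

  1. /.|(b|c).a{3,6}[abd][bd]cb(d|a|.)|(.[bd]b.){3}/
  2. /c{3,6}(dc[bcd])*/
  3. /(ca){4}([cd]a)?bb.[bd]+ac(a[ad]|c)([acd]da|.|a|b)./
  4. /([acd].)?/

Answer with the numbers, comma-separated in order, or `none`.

3

1 → no match
2 → no match
3 → match
4 → no match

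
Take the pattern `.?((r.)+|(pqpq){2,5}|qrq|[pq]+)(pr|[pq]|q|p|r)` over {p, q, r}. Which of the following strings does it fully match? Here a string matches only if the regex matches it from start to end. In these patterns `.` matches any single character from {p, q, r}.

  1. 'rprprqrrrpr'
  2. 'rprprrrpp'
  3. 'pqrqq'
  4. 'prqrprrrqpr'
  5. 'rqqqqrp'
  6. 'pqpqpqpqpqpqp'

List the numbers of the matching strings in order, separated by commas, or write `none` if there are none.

1 → match
2 → match
3 → match
4 → match
5 → no match
6 → match

1, 2, 3, 4, 6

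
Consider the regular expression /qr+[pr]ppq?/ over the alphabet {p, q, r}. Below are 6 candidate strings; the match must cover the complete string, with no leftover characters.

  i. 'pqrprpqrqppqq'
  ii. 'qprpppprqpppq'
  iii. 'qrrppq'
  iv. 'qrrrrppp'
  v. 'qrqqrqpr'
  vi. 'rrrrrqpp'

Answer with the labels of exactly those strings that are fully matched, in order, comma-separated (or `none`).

iii, iv

i → no match — must start with 'qr'
ii → no match — must start with 'qr'
iii → match
iv → match
v → no match
vi → no match — must start with 'qr'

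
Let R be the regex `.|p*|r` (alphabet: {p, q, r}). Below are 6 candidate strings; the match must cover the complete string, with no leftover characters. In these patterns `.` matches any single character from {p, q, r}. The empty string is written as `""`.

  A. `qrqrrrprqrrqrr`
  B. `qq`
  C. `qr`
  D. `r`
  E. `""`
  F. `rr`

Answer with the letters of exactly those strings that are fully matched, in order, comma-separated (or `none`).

D, E

A → no match
B. `qq` → no match
C. `qr` → no match
D. `r` → match
E. `""` → match
F. `rr` → no match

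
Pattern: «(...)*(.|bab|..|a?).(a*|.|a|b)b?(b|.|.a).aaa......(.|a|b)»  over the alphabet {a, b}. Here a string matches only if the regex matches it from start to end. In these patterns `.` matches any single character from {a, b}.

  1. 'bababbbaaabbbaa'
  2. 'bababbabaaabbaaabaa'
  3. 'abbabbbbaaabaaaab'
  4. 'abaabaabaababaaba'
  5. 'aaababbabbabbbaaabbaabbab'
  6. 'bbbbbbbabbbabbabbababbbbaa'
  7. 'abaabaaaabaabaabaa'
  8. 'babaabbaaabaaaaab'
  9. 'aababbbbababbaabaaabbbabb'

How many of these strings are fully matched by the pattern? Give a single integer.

1 → no match
2 → no match
3 → no match
4 → no match
5 → no match
6 → no match
7 → no match
8 → match
9 → no match
Total matched: 1

1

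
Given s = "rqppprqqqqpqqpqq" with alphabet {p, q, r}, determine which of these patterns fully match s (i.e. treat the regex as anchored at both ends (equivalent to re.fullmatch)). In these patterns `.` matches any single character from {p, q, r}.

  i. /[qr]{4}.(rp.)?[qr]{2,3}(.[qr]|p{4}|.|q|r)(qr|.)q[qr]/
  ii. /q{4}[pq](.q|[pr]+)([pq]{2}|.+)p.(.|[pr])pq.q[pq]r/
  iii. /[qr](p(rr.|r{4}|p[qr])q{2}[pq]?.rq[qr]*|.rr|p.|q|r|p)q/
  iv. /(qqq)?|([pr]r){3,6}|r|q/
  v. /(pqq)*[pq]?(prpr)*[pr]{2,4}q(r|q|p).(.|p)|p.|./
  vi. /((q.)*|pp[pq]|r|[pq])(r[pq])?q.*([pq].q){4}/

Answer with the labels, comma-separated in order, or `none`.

vi

i → no match
ii → no match — must start with "q"
iii → no match
iv → no match
v → no match
vi → match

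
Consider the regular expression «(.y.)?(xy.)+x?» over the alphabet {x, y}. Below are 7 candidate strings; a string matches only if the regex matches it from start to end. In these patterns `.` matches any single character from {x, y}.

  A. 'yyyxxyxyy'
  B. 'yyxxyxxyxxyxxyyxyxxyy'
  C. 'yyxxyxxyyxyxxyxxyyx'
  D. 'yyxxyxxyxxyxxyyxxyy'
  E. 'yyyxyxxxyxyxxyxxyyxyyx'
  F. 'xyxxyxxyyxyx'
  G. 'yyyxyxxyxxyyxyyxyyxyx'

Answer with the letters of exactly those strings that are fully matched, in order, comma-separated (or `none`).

B, C, F, G

A → no match
B → match
C → match
D → no match
E → no match
F → match
G → match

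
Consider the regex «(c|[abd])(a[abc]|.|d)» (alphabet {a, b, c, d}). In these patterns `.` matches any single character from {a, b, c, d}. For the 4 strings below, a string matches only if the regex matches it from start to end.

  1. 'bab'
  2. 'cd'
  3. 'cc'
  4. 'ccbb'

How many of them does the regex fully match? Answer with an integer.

3

1. 'bab' → match
2. 'cd' → match
3. 'cc' → match
4. 'ccbb' → no match
Total matched: 3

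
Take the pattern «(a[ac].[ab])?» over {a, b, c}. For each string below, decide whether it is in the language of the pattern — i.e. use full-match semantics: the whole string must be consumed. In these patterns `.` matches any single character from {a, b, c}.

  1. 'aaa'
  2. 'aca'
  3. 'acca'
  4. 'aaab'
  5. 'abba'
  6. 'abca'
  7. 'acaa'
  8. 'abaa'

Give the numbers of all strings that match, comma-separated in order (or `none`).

1. 'aaa' → no match
2. 'aca' → no match
3. 'acca' → match
4. 'aaab' → match
5. 'abba' → no match
6. 'abca' → no match
7. 'acaa' → match
8. 'abaa' → no match

3, 4, 7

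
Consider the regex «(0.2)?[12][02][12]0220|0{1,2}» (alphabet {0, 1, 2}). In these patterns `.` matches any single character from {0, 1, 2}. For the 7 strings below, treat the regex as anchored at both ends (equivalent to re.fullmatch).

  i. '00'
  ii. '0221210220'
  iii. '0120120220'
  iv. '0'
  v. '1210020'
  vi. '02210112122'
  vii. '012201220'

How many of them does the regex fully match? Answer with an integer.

i. '00' → match
ii. '0221210220' → match
iii. '0120120220' → no match
iv. '0' → match
v. '1210020' → no match
vi. '02210112122' → no match
vii. '012201220' → no match
Total matched: 3

3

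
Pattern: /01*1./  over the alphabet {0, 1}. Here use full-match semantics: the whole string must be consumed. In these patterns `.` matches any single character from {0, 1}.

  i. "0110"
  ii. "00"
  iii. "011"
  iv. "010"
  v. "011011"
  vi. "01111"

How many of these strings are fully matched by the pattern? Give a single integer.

4

i → match
ii → no match
iii → match
iv → match
v → no match
vi → match
Total matched: 4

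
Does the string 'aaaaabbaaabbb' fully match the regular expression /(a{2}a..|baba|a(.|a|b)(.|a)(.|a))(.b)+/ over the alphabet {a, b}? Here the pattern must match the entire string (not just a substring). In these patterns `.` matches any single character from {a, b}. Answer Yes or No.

No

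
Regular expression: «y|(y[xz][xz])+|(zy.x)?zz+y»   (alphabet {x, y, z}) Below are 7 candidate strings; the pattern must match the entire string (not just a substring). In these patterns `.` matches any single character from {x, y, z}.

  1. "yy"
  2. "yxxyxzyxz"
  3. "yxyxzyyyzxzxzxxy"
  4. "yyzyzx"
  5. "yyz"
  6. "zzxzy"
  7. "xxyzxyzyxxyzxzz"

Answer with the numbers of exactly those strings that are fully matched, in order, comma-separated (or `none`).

1. "yy" → no match
2. "yxxyxzyxz" → match
3 → no match
4. "yyzyzx" → no match
5. "yyz" → no match
6. "zzxzy" → no match
7 → no match

2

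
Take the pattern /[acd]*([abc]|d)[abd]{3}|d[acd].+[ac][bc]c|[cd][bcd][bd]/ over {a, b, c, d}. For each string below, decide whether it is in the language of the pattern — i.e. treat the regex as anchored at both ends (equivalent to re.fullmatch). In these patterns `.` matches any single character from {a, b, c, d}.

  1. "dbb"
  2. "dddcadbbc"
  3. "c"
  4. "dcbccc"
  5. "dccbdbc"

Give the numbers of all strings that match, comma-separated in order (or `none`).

1, 4

1 → match
2 → no match
3 → no match
4 → match
5 → no match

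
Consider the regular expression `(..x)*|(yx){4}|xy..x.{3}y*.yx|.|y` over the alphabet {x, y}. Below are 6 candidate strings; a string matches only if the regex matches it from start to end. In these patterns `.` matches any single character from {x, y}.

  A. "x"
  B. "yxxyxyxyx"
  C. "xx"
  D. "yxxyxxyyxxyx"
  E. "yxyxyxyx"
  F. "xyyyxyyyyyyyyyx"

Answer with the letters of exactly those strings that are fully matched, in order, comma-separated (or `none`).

A → match
B → no match
C → no match
D → match
E → match
F → match

A, D, E, F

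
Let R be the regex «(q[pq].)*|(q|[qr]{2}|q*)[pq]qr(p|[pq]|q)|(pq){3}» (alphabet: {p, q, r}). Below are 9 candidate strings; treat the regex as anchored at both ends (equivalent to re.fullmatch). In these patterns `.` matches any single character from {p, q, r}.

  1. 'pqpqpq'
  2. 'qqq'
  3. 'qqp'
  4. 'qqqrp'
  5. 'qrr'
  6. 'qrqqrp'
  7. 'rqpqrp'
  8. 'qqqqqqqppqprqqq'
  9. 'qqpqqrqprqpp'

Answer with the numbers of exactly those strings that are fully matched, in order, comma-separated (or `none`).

1. 'pqpqpq' → match
2. 'qqq' → match
3. 'qqp' → match
4. 'qqqrp' → match
5. 'qrr' → no match
6. 'qrqqrp' → match
7. 'rqpqrp' → match
8 → match
9. 'qqpqqrqprqpp' → match

1, 2, 3, 4, 6, 7, 8, 9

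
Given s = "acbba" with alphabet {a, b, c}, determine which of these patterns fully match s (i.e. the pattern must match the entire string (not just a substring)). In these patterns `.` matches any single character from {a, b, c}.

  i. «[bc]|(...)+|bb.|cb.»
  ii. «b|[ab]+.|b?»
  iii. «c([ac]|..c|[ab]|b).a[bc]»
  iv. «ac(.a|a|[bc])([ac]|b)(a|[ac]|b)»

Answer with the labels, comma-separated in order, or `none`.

iv

i → no match
ii → no match
iii → no match — must start with "c"
iv → match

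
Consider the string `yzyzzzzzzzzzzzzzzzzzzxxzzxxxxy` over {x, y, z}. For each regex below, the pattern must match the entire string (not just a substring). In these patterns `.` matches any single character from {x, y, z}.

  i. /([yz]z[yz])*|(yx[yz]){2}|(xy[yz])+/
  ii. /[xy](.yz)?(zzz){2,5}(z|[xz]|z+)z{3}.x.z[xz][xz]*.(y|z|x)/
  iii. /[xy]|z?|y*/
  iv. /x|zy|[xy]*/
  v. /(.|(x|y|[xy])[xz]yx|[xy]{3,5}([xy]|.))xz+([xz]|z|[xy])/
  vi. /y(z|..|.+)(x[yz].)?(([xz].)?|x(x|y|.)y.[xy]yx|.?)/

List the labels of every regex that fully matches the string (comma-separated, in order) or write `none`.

ii, vi

i → no match
ii → match
iii → no match
iv → no match
v → no match
vi → match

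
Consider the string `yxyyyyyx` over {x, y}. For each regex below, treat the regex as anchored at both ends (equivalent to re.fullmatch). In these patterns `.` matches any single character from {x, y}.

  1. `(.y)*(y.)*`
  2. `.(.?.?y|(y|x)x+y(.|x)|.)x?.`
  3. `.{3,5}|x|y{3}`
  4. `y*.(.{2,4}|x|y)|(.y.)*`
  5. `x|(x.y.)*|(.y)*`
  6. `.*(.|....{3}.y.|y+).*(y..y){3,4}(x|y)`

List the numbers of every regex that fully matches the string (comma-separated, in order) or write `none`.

1

1 → match
2 → no match
3 → no match
4 → no match
5 → no match
6 → no match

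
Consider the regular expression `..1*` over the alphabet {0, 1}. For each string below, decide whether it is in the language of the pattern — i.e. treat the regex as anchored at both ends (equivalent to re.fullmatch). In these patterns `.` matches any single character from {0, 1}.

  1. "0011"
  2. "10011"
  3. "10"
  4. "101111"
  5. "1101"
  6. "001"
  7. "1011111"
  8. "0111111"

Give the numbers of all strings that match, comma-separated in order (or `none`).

1, 3, 4, 6, 7, 8

1 → match
2 → no match
3 → match
4 → match
5 → no match
6 → match
7 → match
8 → match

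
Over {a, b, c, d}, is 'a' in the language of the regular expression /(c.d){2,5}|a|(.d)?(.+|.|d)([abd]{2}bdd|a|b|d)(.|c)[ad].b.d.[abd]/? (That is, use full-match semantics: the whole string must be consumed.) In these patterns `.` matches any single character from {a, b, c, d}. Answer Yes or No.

Yes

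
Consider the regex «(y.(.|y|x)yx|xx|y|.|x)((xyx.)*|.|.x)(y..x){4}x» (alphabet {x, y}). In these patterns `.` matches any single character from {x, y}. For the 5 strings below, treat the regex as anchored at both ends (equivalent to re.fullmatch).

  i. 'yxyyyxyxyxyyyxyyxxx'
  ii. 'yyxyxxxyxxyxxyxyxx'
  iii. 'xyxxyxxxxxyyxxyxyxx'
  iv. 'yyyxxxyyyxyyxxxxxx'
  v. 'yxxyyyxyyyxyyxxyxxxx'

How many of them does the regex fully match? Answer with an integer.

i → match
ii → no match
iii → no match
iv → no match
v → match
Total matched: 2

2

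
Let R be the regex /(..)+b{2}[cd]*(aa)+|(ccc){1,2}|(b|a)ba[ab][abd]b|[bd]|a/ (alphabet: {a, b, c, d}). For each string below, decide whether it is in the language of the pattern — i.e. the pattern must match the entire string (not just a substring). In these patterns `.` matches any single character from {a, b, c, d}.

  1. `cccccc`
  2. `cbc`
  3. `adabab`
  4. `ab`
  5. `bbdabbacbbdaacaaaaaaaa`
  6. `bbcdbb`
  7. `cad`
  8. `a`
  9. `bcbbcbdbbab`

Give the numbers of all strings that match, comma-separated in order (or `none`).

1, 8

1. `cccccc` → match
2. `cbc` → no match
3. `adabab` → no match
4. `ab` → no match
5 → no match
6. `bbcdbb` → no match
7. `cad` → no match
8. `a` → match
9. `bcbbcbdbbab` → no match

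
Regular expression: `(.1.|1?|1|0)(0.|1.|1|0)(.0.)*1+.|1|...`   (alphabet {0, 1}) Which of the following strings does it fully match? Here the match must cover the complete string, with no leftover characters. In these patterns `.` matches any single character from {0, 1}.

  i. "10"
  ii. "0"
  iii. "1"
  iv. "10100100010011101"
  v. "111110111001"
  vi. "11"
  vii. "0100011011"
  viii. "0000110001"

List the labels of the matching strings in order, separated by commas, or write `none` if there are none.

i → no match
ii → no match
iii → match
iv → no match
v → no match
vi → no match
vii → no match
viii → no match

iii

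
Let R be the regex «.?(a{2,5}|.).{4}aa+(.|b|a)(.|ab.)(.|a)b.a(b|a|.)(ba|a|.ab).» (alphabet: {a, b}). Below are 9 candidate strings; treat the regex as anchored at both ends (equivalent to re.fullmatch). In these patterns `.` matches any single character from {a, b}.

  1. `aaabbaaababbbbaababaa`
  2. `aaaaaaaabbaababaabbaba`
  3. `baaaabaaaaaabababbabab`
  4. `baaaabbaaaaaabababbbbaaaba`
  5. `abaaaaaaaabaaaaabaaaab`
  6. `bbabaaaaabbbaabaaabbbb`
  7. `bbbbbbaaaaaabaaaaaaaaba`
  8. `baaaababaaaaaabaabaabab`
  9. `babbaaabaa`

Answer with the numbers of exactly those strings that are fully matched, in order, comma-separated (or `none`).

1 → no match
2 → no match
3 → no match
4 → no match
5 → no match
6 → no match
7 → no match
8 → match
9. `babbaaabaa` → no match

8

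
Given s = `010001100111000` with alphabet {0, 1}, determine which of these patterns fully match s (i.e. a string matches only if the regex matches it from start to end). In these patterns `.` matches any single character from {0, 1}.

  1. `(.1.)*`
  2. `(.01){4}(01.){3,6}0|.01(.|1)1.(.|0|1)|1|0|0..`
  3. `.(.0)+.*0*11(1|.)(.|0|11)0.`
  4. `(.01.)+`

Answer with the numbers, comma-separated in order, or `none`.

3

1 → no match
2 → no match
3 → match
4 → no match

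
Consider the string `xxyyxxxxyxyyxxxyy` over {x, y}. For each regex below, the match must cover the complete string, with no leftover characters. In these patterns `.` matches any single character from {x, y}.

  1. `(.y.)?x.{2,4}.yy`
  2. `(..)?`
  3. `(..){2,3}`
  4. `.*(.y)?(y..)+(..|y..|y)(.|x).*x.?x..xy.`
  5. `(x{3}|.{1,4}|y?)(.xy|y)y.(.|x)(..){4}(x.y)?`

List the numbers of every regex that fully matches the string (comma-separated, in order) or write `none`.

5

1 → no match
2 → no match
3 → no match
4 → no match
5 → match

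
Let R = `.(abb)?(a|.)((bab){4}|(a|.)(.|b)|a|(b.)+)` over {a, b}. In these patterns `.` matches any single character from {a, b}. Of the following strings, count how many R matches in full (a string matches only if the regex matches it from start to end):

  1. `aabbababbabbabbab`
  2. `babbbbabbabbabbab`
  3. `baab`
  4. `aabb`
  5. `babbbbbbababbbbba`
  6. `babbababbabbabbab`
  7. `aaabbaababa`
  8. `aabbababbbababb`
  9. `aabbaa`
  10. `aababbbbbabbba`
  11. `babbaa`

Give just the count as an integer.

1 → match
2 → match
3 → match
4 → match
5 → match
6 → match
7 → no match
8 → match
9 → match
10 → match
11 → match
Total matched: 10

10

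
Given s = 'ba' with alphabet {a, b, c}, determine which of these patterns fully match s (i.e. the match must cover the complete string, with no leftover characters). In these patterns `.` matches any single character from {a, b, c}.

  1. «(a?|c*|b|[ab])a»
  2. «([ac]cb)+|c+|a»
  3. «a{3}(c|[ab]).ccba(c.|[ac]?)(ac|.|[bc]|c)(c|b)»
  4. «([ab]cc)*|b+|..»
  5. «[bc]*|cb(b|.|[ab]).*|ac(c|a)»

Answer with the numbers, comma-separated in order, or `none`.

1 → match
2 → no match
3 → no match — must start with 'a'
4 → match
5 → no match

1, 4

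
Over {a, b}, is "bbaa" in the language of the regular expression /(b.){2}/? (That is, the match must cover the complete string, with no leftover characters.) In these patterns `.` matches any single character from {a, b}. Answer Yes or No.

No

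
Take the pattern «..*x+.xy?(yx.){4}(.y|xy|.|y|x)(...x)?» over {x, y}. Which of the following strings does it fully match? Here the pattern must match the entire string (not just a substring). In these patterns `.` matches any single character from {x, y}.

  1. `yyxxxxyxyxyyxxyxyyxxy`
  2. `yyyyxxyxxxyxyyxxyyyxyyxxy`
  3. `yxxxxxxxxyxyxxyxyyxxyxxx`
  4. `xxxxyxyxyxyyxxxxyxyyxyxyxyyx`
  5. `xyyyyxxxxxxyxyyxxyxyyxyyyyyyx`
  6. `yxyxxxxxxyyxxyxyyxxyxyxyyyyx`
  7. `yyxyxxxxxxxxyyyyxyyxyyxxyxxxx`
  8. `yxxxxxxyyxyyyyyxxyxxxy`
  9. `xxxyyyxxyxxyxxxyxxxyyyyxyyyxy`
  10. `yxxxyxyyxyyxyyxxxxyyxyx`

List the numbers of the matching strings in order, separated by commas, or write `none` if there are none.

1, 3, 5, 6

1 → match
2 → no match
3 → match
4 → no match
5 → match
6 → match
7 → no match
8 → no match
9 → no match
10 → no match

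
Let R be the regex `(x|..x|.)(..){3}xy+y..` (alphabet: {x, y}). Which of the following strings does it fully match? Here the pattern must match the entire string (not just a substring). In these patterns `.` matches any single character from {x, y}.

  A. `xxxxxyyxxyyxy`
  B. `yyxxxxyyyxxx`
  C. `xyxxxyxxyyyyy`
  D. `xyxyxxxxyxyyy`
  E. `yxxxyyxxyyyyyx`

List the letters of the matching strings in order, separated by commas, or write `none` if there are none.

A → no match
B → no match
C → match
D → no match
E → match

C, E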